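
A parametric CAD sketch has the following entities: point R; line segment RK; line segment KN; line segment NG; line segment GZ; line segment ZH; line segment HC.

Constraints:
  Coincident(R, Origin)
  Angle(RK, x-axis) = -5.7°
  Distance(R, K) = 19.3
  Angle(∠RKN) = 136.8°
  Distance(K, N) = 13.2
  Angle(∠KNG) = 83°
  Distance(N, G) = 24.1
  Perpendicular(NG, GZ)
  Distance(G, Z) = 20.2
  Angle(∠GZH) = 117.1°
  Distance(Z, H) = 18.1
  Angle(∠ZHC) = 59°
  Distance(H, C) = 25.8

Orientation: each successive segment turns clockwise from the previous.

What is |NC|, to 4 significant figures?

10.11

R is at the origin; RK runs at -5.7° with length 19.3, so K = (19.20, -1.917). ∠RKN = 136.8° gives KN at -48.90° from the x-axis; with |KN| = 13.2, N = (27.88, -11.86). ∠KNG = 83.0° gives NG at -145.9° from the x-axis; with |NG| = 24.1, G = (7.926, -25.38). NG ⟂ GZ, so GZ runs at 124.1°; with |GZ| = 20.2, Z = (-3.399, -8.648). ∠GZH = 117.1° gives ZH at 61.20° from the x-axis; with |ZH| = 18.1, H = (5.321, 7.213). ∠ZHC = 59.0° gives HC at -59.80° from the x-axis; with |HC| = 25.8, C = (18.30, -15.09). Then |NC| = |C − N| = 10.11.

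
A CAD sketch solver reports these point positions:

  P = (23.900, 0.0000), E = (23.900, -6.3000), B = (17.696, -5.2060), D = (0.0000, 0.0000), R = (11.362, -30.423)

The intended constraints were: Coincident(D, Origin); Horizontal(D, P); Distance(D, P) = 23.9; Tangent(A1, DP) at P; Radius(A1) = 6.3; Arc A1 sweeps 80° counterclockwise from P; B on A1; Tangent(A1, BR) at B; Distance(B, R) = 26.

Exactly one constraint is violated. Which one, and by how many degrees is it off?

Tangent(A1, BR) at B — off by 4.10°.

D = (0.00, 0.00) ✓; D.y = 0.00, P.y = 0.00 ✓; |DP| = 23.90 ✓; ∠(EP, PD) = 90.00° ✓; |EP| = 6.300 ✓; bearing(E→B) − bearing(E→P) = 80.00° ✓; |EB| = 6.300 ✓; ∠(EB, BR) = 94.10° ✗; |BR| = 26.00 ✓.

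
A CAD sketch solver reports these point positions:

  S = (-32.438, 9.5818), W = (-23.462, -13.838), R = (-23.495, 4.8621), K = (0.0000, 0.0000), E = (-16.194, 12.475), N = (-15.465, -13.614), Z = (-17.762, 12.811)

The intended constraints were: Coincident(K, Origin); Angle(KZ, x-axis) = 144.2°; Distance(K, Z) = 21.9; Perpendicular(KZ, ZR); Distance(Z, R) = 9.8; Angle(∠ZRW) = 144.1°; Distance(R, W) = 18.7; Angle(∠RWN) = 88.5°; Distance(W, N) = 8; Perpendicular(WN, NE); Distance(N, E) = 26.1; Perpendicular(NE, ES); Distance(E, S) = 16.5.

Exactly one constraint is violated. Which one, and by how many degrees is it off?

Perpendicular(NE, ES) — off by 8.50°.

K = (0.00, 0.00) ✓; KZ at 144.2° ✓; |KZ| = 21.90 ✓; ∠(KZ, ZR) = 90.00° ✓; |ZR| = 9.801 ✓; ∠ZRW = 144.1° ✓; |RW| = 18.70 ✓; ∠RWN = 88.50° ✓; |WN| = 8.000 ✓; ∠(WN, NE) = 90.00° ✓; |NE| = 26.10 ✓; ∠(NE, ES) = 98.50° ✗; |ES| = 16.50 ✓.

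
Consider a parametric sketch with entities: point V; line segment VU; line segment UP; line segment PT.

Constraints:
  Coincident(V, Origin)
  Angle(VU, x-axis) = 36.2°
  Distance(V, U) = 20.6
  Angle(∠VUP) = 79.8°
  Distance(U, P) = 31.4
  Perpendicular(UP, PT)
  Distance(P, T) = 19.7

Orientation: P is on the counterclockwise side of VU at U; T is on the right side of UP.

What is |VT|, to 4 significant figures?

48.66

V is at the origin; VU runs at 36.2° with length 20.6, so U = 20.6·(cos 36.2°, sin 36.2°) = (16.62, 12.17). ∠VUP = 79.8°, so UP runs at 36.2° + (180° − 79.8°) = 136.4° from the x-axis; with |UP| = 31.4, P = U + 31.4·(cos 136.4°, sin 136.4°) = (-6.116, 33.82). UP is perpendicular to PT; with |PT| = 19.7 on the right of UP, T = P + 19.7·(0.6896, 0.7242) = (7.470, 48.09). Then |VT| = |T − V| = 48.66.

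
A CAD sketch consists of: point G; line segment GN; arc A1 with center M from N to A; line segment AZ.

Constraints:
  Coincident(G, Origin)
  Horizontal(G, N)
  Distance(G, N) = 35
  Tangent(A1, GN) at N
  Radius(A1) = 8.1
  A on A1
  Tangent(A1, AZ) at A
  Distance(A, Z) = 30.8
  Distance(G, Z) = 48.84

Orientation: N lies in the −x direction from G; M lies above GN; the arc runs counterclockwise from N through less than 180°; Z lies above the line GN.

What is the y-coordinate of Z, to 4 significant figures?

39.36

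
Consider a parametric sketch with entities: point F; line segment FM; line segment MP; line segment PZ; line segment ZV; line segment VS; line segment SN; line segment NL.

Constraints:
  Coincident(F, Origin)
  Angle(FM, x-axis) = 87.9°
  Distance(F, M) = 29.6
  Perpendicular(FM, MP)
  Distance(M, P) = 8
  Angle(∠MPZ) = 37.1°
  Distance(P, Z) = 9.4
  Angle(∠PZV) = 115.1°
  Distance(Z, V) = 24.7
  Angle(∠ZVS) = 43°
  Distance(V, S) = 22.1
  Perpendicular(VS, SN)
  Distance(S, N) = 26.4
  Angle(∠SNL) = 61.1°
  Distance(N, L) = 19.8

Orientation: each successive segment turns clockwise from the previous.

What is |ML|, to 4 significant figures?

15.35

F is at the origin; FM runs at 87.9° with length 29.6, so M = (1.085, 29.58). The perpendicularity gives MP at right angles to FM, so MP runs at -2.100°; with |MP| = 8.0, P = (9.079, 29.29). ∠MPZ = 37.1° gives PZ at -145.0° from the x-axis; with |PZ| = 9.4, Z = (1.379, 23.90). ∠PZV = 115.1° gives ZV at 150.1° from the x-axis; with |ZV| = 24.7, V = (-20.03, 36.21). ∠ZVS = 43.0° gives VS at 13.10° from the x-axis; with |VS| = 22.1, S = (1.492, 41.22). VS is perpendicular to SN, so SN runs at -76.90°; with |SN| = 26.4, N = (7.475, 15.50). ∠SNL = 61.1° gives NL at 164.2° from the x-axis; with |NL| = 19.8, L = (-11.58, 20.90). Then |ML| = |L − M| = 15.35.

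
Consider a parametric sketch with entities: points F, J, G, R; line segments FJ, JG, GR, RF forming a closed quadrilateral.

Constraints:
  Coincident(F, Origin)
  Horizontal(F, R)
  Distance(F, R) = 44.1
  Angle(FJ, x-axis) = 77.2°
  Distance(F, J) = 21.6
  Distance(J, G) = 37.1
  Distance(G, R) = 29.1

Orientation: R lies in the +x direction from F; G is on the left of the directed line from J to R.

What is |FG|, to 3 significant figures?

50.2

Checks: |JG| = 37.10 ✓; |GR| = 29.10 ✓.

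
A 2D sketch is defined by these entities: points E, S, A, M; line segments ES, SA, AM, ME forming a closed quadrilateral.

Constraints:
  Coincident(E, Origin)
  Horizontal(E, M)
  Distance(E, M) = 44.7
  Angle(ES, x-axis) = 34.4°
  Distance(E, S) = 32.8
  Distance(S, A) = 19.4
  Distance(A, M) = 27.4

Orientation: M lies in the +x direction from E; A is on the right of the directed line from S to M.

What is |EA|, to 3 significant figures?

17.4

Checks: ES at 34.40° ✓; |SA| = 19.40 ✓; |AM| = 27.40 ✓.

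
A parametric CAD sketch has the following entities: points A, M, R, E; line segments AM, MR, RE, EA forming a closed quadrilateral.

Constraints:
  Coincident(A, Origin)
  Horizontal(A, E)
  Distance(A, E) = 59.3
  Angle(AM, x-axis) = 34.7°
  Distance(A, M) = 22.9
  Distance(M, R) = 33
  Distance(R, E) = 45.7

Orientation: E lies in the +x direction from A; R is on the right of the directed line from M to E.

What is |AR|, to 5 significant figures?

27.002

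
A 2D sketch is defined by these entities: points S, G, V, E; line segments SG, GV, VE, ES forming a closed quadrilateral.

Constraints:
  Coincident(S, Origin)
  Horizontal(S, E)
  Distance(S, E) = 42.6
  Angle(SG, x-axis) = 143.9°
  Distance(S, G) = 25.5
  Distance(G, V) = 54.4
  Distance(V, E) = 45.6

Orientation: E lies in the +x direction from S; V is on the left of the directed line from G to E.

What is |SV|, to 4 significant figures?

50.05

S is at the origin; S and E share the same y with |SE| = 42.6 and E in +x, so E = (42.6, 0). SG runs at 143.9° with |SG| = 25.5, so G = (-20.60, 15.02). V is determined by |GV| = 54.4 and |VE| = 45.6 together: it lies at the intersection of circle(G, 54.4) and circle(E, 45.6). With |GE| = 64.96, the foot of the radical line on GE is 39.26 from G and the perpendicular offset is √(54.4² − 39.26²) = 37.66. Taking the left-of-GE solution: V = (26.30, 42.59).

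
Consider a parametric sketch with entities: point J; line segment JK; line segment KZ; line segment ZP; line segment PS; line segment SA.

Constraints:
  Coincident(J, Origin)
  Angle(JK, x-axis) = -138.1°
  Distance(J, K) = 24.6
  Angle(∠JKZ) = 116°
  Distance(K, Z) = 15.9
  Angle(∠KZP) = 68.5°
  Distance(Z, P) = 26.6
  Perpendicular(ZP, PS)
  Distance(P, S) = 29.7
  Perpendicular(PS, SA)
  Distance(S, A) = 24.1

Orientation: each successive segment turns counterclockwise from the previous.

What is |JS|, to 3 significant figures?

13.5

∠KZP = 68.5° gives ZP at 37.4° from the x-axis; with |ZP| = 26.6, P = (7.18, -15.6). The perpendicularity gives PS at right angles to ZP, so PS runs at 127°; with |PS| = 29.7, S = (-10.9, 8.03). Then |JS| = |S − J| = 13.5.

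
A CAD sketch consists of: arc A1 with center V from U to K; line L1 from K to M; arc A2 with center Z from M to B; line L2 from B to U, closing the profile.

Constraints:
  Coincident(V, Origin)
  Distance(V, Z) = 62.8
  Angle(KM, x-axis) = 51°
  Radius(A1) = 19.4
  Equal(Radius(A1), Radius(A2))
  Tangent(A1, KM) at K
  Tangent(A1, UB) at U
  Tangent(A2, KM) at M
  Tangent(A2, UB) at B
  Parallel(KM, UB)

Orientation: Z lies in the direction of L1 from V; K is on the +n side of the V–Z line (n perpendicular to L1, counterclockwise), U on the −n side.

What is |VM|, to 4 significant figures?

65.73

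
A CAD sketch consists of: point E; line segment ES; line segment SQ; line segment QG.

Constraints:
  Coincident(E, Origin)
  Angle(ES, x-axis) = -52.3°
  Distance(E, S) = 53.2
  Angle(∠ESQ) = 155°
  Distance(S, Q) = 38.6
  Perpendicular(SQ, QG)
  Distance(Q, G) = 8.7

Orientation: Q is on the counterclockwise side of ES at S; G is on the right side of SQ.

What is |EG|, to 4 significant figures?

92.25

E is at the origin; ES runs at -52.3° with length 53.2, so S = 53.2·(cos -52.3°, sin -52.3°) = (32.53, -42.09). ∠ESQ = 155.0°, so SQ runs at -52.3° + (180° − 155.0°) = -27.30° from the x-axis; with |SQ| = 38.6, Q = S + 38.6·(cos -27.30°, sin -27.30°) = (66.83, -59.80). SQ is perpendicular to QG; with |QG| = 8.7 on the right of SQ, G = Q + 8.7·(-0.4586, -0.8886) = (62.84, -67.53). Then |EG| = |G − E| = 92.25.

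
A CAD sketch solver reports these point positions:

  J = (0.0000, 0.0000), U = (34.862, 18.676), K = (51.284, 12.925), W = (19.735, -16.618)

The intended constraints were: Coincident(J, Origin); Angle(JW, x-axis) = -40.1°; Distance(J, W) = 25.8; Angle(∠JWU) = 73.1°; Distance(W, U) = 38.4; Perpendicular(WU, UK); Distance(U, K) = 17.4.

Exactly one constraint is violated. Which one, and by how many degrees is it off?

Perpendicular(WU, UK) — off by 3.90°.

J = (0.00, 0.00) ✓; JW at -40.10° ✓; |JW| = 25.80 ✓; ∠JWU = 73.10° ✓; |WU| = 38.40 ✓; ∠(WU, UK) = 86.10° ✗; |UK| = 17.40 ✓.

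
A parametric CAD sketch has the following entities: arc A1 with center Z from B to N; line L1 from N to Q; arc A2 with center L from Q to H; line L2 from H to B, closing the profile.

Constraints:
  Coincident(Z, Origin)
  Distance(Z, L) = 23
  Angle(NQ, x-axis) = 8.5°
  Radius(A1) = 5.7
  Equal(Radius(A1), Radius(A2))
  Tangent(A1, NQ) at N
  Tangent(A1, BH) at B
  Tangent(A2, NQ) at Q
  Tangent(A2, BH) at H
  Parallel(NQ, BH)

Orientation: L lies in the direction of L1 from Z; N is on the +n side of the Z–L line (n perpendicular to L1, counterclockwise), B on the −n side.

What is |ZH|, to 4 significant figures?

23.70

Tangency of A1 to both parallel lines with radius 5.7 puts N and B at Z ± 5.7·n: N = (-0.8425, 5.637), B = (0.8425, -5.637). Equal radii place Q and H the same way about L: Q = L + 5.7·n = (21.90, 9.037), H = L − 5.7·n = (23.59, -2.238). Then |ZH| = |H − Z| = 23.70.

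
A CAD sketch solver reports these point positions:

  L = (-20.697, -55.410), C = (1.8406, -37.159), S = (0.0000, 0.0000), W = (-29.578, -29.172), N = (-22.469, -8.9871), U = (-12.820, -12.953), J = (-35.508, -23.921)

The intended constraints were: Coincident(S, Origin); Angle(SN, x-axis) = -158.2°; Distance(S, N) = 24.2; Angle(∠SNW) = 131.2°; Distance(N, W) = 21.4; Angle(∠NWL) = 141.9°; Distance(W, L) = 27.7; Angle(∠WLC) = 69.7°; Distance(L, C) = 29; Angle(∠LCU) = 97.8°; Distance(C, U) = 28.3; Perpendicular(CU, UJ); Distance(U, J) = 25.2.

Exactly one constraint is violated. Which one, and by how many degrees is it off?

Perpendicular(CU, UJ) — off by 5.40°.

S = (0.00, 0.00) ✓; SN at -158.2° ✓; |SN| = 24.20 ✓; ∠SNW = 131.2° ✓; |NW| = 21.40 ✓; ∠NWL = 141.9° ✓; |WL| = 27.70 ✓; ∠WLC = 69.70° ✓; |LC| = 29.00 ✓; ∠LCU = 97.80° ✓; |CU| = 28.30 ✓; ∠(CU, UJ) = 84.60° ✗; |UJ| = 25.20 ✓.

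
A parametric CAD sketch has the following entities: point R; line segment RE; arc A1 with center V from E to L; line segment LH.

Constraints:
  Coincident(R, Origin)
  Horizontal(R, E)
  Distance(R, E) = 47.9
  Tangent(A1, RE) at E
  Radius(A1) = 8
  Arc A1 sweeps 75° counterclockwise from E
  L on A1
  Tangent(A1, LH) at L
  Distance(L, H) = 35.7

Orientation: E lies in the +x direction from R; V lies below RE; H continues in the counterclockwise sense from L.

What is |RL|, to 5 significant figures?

40.608

The tangent condition forces VE to be normal to RE, so V = E + (0, -8) = (47.900, -8.0000). On A1, E sits at bearing 90° from V; a 75° counterclockwise sweep puts L at bearing 165°, so L = V + 8.0·(cos 165°, sin 165°) = (40.173, -5.9294). Then |RL| = |L − R| = 40.608.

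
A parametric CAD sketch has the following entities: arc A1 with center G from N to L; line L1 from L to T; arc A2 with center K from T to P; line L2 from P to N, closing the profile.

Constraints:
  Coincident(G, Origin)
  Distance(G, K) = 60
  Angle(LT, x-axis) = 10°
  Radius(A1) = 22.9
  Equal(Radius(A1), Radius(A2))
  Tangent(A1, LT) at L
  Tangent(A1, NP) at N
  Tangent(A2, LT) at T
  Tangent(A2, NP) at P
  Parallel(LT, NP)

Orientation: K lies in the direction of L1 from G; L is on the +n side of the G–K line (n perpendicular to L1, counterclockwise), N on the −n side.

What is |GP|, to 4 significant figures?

64.22

Tangency of A1 to both parallel lines with radius 22.9 puts L and N at G ± 22.9·n: L = (-3.977, 22.55), N = (3.977, -22.55). Equal radii place T and P the same way about K: T = K + 22.9·n = (55.11, 32.97), P = K − 22.9·n = (63.07, -12.13). Then |GP| = |P − G| = 64.22.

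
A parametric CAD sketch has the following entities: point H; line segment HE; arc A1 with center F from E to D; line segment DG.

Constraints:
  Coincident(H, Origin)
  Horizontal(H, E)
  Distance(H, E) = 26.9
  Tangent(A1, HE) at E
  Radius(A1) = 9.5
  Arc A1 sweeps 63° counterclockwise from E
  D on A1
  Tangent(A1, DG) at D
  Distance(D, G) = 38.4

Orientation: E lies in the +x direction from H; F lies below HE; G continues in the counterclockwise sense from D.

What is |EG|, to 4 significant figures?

47.15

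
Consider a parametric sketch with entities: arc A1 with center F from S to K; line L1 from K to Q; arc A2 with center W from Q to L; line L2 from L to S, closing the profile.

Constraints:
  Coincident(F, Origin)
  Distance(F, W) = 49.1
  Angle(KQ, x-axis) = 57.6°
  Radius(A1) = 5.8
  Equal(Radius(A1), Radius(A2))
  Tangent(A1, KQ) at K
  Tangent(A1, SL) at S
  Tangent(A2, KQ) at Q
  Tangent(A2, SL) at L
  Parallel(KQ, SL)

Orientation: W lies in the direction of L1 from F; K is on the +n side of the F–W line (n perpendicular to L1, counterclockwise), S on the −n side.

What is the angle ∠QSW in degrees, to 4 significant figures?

6.556°

The slot axis is L1's direction at 57.6°, so u = (cos 57.6°, sin 57.6°) = (0.5358, 0.8443) and n = (−sin 57.6°, cos 57.6°) = (-0.8443, 0.5358). F is at the origin and W lies 49.1 along u from F, so W = 49.1·u = (26.31, 41.46). Tangency of A1 to both parallel lines with radius 5.8 puts K and S at F ± 5.8·n: K = (-4.897, 3.108), S = (4.897, -3.108). Equal radii place Q and L the same way about W: Q = W + 5.8·n = (21.41, 44.56), L = W − 5.8·n = (31.21, 38.35). Then cos ∠QSW = SQ·SW / (|SQ||SW|), giving 6.556°.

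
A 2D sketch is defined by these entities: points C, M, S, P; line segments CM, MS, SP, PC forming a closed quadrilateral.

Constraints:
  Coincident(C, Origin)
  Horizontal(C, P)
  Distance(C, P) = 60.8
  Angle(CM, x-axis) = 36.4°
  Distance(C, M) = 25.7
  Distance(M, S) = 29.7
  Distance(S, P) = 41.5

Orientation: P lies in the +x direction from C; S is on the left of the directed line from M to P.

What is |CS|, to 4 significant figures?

55.20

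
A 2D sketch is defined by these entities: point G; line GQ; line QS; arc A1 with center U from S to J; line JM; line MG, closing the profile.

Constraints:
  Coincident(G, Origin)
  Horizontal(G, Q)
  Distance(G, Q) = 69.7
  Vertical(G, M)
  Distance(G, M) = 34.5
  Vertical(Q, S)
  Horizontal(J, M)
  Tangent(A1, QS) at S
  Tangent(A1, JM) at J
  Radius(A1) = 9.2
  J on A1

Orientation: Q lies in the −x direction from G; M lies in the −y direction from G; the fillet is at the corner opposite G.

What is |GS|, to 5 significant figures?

74.150

G is at the origin; G and Q share the same y with |GQ| = 69.7 and Q on the −x side, so Q = (-69.700, 0.0000). G and M share the same x with |GM| = 34.5 and M on the −y side, so M = (0.0000, -34.500). The virtual corner opposite G is at (-69.700, -34.500). The tangent condition forces US to be normal to QS and tangency of A1 to JM means the radius UJ is perpendicular to JM, with radius 9.2, so the center U sits 9.2 in from both sides at U = (-60.500, -25.300). That places the tangent points at S = (-69.700, -25.300) on QS and J = (-60.500, -34.500) on JM. Then |GS| = |S − G| = 74.150.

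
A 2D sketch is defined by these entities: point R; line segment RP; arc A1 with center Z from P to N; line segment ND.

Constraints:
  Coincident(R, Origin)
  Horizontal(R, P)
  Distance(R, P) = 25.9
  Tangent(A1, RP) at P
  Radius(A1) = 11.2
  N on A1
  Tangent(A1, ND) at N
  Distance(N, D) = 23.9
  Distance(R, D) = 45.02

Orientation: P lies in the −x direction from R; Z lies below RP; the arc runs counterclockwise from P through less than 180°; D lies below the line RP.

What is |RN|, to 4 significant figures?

39.40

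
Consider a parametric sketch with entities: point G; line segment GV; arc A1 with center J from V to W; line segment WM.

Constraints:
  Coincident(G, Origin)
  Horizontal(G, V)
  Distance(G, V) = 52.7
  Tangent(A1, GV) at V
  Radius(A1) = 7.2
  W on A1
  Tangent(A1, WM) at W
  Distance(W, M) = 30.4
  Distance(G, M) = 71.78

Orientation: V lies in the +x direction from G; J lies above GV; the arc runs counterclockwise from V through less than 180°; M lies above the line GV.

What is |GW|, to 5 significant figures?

60.281

G is at the origin; G and V share the same y with |GV| = 52.7 and V on the +x side, so V = (52.700, 0.0000). Tangency of A1 to GV means the radius JV is perpendicular to GV, so J = V + (0, 7.2) = (52.700, 7.2000). Since JW ⟂ WM (tangency), |JM| = √(7.2² + 30.4²) = 31.241 regardless of where W sits on A1. So M lies on both circle(G, 71.78) and circle(J, 31.241); the above-GV intersection is M = (61.382, 37.210). W is the foot of the tangent from M: W = (59.891, 6.8469).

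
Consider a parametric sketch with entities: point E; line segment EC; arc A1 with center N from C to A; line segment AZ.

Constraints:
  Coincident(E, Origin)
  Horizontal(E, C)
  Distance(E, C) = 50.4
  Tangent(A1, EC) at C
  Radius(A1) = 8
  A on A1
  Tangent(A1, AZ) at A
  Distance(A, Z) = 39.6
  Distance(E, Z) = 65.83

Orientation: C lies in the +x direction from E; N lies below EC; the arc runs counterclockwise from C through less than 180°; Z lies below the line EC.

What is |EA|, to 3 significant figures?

43.3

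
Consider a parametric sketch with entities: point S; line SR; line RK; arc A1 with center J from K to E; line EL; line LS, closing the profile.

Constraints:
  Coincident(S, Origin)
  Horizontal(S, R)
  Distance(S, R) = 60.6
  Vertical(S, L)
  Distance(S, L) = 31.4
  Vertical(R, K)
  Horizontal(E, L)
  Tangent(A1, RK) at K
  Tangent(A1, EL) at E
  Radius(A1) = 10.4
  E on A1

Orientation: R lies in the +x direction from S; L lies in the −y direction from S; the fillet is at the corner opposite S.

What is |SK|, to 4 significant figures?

64.14

S is at the origin; SR is horizontal with |SR| = 60.6 and R on the +x side, so R = (60.60, 0.000). S and L share the same x with |SL| = 31.4 and L on the −y side, so L = (0.000, -31.40). The virtual corner opposite S is at (60.60, -31.40). The tangent condition forces JK to be normal to RK and tangency of A1 to EL means the radius JE is perpendicular to EL, with radius 10.4, so the center J sits 10.4 in from both sides at J = (50.20, -21.00). That places the tangent points at K = (60.60, -21.00) on RK and E = (50.20, -31.40) on EL. Then |SK| = |K − S| = 64.14.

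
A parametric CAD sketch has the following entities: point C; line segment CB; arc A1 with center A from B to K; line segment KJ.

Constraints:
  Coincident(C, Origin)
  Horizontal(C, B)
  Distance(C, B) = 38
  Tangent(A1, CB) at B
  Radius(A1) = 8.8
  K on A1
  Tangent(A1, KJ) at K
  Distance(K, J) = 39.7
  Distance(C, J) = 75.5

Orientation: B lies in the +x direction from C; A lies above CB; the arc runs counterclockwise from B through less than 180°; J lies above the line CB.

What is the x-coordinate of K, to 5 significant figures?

45.826

Checks: |AK| = 8.800 ✓; ∠(AK, KJ) = 90.00° ✓; |KJ| = 39.70 ✓; |CJ| = 75.50 ✓.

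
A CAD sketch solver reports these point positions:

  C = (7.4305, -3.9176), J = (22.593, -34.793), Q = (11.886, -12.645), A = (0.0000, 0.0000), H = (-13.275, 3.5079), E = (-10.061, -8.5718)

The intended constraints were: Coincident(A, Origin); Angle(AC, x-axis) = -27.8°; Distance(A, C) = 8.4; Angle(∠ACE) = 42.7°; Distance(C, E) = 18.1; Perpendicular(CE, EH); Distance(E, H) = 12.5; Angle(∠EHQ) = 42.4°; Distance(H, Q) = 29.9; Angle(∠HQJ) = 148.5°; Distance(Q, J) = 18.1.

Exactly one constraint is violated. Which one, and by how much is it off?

Distance(Q, J) = 18.1 — off by 6.50.

A = (0.00, 0.00) ✓; AC at -27.80° ✓; |AC| = 8.400 ✓; ∠ACE = 42.70° ✓; |CE| = 18.10 ✓; ∠(CE, EH) = 90.00° ✓; |EH| = 12.50 ✓; ∠EHQ = 42.40° ✓; |HQ| = 29.90 ✓; ∠HQJ = 148.5° ✓; |QJ| = 24.60 ✗.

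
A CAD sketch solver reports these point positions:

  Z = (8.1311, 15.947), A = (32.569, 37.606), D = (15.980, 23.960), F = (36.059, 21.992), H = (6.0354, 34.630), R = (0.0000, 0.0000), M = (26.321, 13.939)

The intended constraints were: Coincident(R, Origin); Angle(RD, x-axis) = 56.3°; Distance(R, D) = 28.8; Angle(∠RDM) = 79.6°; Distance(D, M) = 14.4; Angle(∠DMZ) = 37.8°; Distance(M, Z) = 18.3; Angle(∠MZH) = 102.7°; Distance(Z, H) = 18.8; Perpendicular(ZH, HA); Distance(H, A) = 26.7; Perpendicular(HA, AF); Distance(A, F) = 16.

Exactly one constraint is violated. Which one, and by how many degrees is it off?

Perpendicular(HA, AF) — off by 6.20°.

R = (0.00, 0.00) ✓; RD at 56.30° ✓; |RD| = 28.80 ✓; ∠RDM = 79.60° ✓; |DM| = 14.40 ✓; ∠DMZ = 37.80° ✓; |MZ| = 18.30 ✓; ∠MZH = 102.7° ✓; |ZH| = 18.80 ✓; ∠(ZH, HA) = 90.00° ✓; |HA| = 26.70 ✓; ∠(HA, AF) = 83.80° ✗; |AF| = 16.00 ✓.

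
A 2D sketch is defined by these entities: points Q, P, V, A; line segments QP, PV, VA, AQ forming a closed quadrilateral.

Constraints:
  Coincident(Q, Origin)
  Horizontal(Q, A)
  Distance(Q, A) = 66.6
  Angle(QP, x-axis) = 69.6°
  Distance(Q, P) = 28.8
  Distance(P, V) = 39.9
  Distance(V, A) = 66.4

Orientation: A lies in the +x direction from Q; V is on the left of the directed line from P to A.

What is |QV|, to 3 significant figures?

67.9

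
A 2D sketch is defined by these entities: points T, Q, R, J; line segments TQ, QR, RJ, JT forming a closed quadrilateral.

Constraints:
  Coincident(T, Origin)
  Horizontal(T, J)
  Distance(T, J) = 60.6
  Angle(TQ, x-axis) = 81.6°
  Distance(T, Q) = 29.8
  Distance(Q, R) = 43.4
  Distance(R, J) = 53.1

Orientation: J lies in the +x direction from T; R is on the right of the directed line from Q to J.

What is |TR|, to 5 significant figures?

16.498

Checks: |QR| = 43.40 ✓; |RJ| = 53.10 ✓.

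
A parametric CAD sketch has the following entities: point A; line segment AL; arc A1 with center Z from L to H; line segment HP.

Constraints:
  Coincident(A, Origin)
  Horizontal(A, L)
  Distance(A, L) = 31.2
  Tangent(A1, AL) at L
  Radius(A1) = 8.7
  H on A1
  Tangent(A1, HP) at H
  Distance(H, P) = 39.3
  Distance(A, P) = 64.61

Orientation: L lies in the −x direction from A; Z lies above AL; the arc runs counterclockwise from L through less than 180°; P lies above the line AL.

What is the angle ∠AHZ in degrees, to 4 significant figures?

118.6°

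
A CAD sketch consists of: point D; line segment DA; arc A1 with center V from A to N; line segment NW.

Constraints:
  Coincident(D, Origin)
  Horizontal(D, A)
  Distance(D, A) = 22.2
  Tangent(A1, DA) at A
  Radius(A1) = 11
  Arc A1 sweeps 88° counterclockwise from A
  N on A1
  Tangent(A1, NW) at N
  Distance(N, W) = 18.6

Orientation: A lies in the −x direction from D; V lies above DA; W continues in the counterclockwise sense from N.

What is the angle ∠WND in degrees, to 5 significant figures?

131.45°

D is at the origin; DA is horizontal with |DA| = 22.2 and A on the −x side, so A = (-22.200, 0.0000). Tangency of A1 to DA means the radius VA is perpendicular to DA, so V = A + (0, 11) = (-22.200, 11.000). On A1, A sits at bearing -90° from V; an 88° counterclockwise sweep puts N at bearing -2°, so N = V + 11.0·(cos -2°, sin -2°) = (-11.207, 10.616). The tangent condition forces VN to be normal to NW, so NW runs along (−sin -2°, cos -2°); with |NW| = 18.6, W = (-10.558, 29.205). Then cos ∠WND = NW·ND / (|NW||ND|), giving 131.45°.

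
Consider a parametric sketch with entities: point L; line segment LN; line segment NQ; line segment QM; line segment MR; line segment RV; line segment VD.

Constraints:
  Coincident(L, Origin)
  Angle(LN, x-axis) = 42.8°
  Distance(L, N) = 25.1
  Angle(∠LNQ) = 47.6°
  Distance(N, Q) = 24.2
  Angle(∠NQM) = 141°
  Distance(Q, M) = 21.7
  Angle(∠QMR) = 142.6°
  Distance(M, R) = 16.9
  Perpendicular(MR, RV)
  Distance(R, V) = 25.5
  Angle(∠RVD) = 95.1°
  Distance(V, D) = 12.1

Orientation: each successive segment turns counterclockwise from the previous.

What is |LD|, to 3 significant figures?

6.11

MR ⟂ RV, so RV runs at -18.4°; with |RV| = 25.5, V = (-4.78, -17.2). ∠RVD = 95.1° gives VD at 66.5° from the x-axis; with |VD| = 12.1, D = (0.0406, -6.11). Then |LD| = |D − L| = 6.11.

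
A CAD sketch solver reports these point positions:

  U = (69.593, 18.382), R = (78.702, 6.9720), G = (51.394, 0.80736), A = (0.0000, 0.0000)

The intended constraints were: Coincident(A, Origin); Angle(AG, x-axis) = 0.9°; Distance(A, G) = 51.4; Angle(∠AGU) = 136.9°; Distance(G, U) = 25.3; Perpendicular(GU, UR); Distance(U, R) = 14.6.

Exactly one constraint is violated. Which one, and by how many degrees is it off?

Perpendicular(GU, UR) — off by 5.40°.

A = (0.00, 0.00) ✓; AG at 0.9000° ✓; |AG| = 51.40 ✓; ∠AGU = 136.9° ✓; |GU| = 25.30 ✓; ∠(GU, UR) = 95.40° ✗; |UR| = 14.60 ✓.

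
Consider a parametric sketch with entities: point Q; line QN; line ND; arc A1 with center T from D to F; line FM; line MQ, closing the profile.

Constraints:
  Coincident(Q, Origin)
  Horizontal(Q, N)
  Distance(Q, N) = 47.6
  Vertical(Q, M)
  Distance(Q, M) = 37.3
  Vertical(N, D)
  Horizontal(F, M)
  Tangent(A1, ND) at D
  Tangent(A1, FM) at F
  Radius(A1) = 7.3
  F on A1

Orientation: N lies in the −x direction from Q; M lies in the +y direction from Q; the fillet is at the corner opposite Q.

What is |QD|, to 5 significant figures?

56.265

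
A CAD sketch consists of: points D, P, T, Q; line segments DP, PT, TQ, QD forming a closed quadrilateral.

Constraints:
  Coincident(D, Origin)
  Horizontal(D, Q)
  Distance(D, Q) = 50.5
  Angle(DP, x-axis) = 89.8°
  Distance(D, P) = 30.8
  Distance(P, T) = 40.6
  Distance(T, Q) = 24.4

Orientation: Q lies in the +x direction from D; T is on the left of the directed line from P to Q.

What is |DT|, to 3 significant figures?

45.3

D is at the origin; DQ is horizontal with |DQ| = 50.5 and Q in +x, so Q = (50.5, 0). DP runs at 89.8° with |DP| = 30.8, so P = (0.108, 30.8). T is determined by |PT| = 40.6 and |TQ| = 24.4 together: it lies at the intersection of circle(P, 40.6) and circle(Q, 24.4). With |PQ| = 59.1, the foot of the radical line on PQ is 38.4 from P and the perpendicular offset is √(40.6² − 38.4²) = 13.1. Taking the left-of-PQ solution: T = (39.7, 21.9).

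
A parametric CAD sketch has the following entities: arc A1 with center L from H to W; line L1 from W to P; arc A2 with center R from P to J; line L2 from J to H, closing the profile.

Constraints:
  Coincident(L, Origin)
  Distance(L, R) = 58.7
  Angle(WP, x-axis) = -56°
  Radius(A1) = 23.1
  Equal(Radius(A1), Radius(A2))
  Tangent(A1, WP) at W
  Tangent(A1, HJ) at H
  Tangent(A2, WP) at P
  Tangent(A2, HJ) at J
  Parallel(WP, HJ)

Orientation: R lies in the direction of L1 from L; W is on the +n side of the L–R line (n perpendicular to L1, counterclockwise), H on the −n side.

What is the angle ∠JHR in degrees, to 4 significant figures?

21.48°

The slot axis is L1's direction at -56.0°, so u = (cos -56.0°, sin -56.0°) = (0.5592, -0.8290) and n = (−sin -56.0°, cos -56.0°) = (0.8290, 0.5592). L is at the origin and R lies 58.7 along u from L, so R = 58.7·u = (32.82, -48.66). Tangency of A1 to both parallel lines with radius 23.1 puts W and H at L ± 23.1·n: W = (19.15, 12.92), H = (-19.15, -12.92). Equal radii place P and J the same way about R: P = R + 23.1·n = (51.98, -35.75), J = R − 23.1·n = (13.67, -61.58). Then cos ∠JHR = HJ·HR / (|HJ||HR|), giving 21.48°.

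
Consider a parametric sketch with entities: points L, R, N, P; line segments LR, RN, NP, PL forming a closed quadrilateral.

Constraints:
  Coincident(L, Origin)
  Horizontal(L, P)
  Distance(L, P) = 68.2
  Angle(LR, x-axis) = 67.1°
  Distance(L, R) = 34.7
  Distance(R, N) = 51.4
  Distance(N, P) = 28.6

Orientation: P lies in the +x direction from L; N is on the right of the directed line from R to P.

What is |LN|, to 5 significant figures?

43.194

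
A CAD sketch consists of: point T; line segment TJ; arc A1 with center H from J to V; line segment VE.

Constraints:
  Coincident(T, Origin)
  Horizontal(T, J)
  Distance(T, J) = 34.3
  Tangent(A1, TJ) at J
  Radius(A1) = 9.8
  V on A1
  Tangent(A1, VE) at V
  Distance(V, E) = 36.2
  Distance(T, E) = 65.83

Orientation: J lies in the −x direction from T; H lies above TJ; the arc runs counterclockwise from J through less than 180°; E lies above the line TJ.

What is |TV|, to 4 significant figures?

30.84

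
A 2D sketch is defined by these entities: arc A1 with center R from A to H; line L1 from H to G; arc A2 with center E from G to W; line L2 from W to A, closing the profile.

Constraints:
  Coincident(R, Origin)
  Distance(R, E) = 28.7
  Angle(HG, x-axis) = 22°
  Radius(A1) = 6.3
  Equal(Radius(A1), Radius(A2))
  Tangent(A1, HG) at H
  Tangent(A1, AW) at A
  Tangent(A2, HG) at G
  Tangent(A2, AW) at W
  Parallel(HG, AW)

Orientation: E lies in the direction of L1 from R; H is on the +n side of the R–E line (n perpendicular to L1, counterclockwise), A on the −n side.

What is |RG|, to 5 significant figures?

29.383

The slot axis is L1's direction at 22.0°, so u = (cos 22.0°, sin 22.0°) = (0.92718, 0.37461) and n = (−sin 22.0°, cos 22.0°) = (-0.37461, 0.92718). R is at the origin and E lies 28.7 along u from R, so E = 28.7·u = (26.610, 10.751). Tangency of A1 to both parallel lines with radius 6.3 puts H and A at R ± 6.3·n: H = (-2.3600, 5.8413), A = (2.3600, -5.8413). Equal radii place G and W the same way about E: G = E + 6.3·n = (24.250, 16.592), W = E − 6.3·n = (28.970, 4.9100). Then |RG| = |G − R| = 29.383.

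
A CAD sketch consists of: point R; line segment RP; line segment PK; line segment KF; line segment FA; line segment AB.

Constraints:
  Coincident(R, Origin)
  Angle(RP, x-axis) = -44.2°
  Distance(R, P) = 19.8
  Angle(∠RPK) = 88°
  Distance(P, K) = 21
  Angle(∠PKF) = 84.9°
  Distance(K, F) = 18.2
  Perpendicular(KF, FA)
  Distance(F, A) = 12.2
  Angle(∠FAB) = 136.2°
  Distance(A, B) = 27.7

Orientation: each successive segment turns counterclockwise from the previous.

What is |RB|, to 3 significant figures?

26.3

R is at the origin; RP runs at -44.2° with length 19.8, so P = (14.2, -13.8). ∠RPK = 88.0° gives PK at 47.8° from the x-axis; with |PK| = 21.0, K = (28.3, 1.75). ∠PKF = 84.9° gives KF at 143° from the x-axis; with |KF| = 18.2, F = (13.8, 12.7). The perpendicularity gives FA at right angles to KF, so FA runs at -127°; with |FA| = 12.2, A = (6.43, 3.00). ∠FAB = 136.2° gives AB at -83.3° from the x-axis; with |AB| = 27.7, B = (9.66, -24.5). Then |RB| = |B − R| = 26.3.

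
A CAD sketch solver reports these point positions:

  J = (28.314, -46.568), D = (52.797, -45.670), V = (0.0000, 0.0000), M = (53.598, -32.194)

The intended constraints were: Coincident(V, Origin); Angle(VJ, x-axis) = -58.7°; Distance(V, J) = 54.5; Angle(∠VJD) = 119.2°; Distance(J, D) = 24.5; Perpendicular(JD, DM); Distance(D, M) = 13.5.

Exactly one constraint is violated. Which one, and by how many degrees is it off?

Perpendicular(JD, DM) — off by 5.50°.

V = (0.00, 0.00) ✓; VJ at -58.70° ✓; |VJ| = 54.50 ✓; ∠VJD = 119.2° ✓; |JD| = 24.50 ✓; ∠(JD, DM) = 84.50° ✗; |DM| = 13.50 ✓.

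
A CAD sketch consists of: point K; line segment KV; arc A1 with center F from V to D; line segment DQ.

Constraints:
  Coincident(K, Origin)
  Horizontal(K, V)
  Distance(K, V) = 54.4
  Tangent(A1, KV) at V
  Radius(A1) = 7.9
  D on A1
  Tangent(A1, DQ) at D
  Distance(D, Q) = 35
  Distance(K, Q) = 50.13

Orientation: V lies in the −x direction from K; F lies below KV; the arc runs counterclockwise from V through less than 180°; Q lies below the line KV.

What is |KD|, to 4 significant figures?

61.25

K is at the origin; KV is horizontal with |KV| = 54.4 and V on the −x side, so V = (-54.40, 0.000). A1 meets KV tangentially, so FV is at right angles to KV, so F = V + (0, -7.9) = (-54.40, -7.900). Since FD ⟂ DQ (tangency), |FQ| = √(7.9² + 35.0²) = 35.88 regardless of where D sits on A1. So Q lies on both circle(K, 50.13) and circle(F, 35.88); the below-KV intersection is Q = (-33.64, -37.17). D is the foot of the tangent from Q: D = (-59.68, -13.78).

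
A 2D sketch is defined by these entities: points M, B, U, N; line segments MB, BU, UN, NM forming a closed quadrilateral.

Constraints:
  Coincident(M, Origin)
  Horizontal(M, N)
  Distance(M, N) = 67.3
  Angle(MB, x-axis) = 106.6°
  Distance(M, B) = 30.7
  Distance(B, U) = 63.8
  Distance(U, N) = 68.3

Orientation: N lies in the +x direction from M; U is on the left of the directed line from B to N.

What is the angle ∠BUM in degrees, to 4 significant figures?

22.05°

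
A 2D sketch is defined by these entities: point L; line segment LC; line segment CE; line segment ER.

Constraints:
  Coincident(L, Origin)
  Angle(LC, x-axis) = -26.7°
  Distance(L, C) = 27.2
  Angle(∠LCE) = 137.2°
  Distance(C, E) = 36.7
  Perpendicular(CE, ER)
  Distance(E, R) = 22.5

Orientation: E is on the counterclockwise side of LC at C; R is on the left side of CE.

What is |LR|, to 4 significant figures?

56.80

∠LCE = 137.2°, so CE runs at -26.7° + (180° − 137.2°) = 16.10° from the x-axis; with |CE| = 36.7, E = C + 36.7·(cos 16.10°, sin 16.10°) = (59.56, -2.044). The perpendicularity gives ER at right angles to CE; with |ER| = 22.5 on the left of CE, R = E + 22.5·(-0.2773, 0.9608) = (53.32, 19.57). Then |LR| = |R − L| = 56.80.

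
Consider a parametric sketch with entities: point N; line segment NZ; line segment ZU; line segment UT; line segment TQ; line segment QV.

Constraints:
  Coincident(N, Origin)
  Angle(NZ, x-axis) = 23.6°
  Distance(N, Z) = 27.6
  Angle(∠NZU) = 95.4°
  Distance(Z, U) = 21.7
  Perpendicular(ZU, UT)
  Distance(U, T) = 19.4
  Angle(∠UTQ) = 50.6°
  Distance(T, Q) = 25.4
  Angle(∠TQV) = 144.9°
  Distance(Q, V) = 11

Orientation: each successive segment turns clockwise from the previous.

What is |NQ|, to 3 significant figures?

24.6

N is at the origin; NZ runs at 23.6° with length 27.6, so Z = (25.3, 11.0). ∠NZU = 95.4° gives ZU at -61.0° from the x-axis; with |ZU| = 21.7, U = (35.8, -7.93). ZU ⟂ UT, so UT runs at -151°; with |UT| = 19.4, T = (18.8, -17.3). ∠UTQ = 50.6° gives TQ at 79.6° from the x-axis; with |TQ| = 25.4, Q = (23.4, 7.65). Then |NQ| = |Q − N| = 24.6.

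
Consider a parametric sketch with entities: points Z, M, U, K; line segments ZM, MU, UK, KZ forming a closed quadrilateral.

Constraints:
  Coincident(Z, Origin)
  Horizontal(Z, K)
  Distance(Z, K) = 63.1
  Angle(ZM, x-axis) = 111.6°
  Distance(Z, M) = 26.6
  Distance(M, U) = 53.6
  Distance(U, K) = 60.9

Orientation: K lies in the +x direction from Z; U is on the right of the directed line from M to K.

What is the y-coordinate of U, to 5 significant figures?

-25.844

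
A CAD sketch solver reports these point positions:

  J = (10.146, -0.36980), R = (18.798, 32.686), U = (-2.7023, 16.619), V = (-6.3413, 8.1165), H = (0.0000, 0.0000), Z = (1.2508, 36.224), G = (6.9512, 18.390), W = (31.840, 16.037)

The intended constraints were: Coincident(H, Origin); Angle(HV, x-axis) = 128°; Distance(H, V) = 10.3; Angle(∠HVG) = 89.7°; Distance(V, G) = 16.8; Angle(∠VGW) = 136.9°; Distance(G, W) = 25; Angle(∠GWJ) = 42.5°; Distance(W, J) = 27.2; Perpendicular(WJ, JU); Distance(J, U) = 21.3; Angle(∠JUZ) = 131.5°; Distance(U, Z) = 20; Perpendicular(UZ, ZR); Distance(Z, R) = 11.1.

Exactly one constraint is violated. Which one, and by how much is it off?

Distance(Z, R) = 11.1 — off by 6.80.

H = (0.00, 0.00) ✓; HV at 128.0° ✓; |HV| = 10.30 ✓; ∠HVG = 89.70° ✓; |VG| = 16.80 ✓; ∠VGW = 136.9° ✓; |GW| = 25.00 ✓; ∠GWJ = 42.50° ✓; |WJ| = 27.20 ✓; ∠(WJ, JU) = 90.00° ✓; |JU| = 21.30 ✓; ∠JUZ = 131.5° ✓; |UZ| = 20.00 ✓; ∠(UZ, ZR) = 90.00° ✓; |ZR| = 17.90 ✗.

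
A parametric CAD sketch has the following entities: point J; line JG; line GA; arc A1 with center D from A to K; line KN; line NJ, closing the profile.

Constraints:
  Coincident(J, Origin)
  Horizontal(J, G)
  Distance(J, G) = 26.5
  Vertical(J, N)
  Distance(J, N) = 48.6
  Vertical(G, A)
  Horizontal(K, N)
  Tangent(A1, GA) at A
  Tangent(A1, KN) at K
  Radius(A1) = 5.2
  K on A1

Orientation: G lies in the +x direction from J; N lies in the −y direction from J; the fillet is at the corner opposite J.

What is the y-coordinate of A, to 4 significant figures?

-43.40

J is at the origin; JG is horizontal with |JG| = 26.5 and G on the +x side, so G = (26.50, 0.000). J and N share the same x with |JN| = 48.6 and N on the −y side, so N = (0.000, -48.60). The virtual corner opposite J is at (26.50, -48.60). A1 meets GA tangentially, so DA is at right angles to GA and A1 meets KN tangentially, so DK is at right angles to KN, with radius 5.2, so the center D sits 5.2 in from both sides at D = (21.30, -43.40). That places the tangent points at A = (26.50, -43.40) on GA and K = (21.30, -48.60) on KN. So A.y = -43.40.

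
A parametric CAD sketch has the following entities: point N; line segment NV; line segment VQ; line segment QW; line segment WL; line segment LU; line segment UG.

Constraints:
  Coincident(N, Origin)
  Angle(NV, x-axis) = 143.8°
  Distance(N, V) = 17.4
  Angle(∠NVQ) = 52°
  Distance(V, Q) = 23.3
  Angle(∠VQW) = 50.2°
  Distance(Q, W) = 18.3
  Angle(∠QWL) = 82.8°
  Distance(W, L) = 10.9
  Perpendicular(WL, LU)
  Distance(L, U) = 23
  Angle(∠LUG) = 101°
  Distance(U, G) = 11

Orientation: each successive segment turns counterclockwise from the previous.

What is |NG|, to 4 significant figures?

25.51

WL is perpendicular to LU, so LU runs at -131.2°; with |LU| = 23.0, U = (-22.98, -10.99). ∠LUG = 101.0° gives UG at -52.20° from the x-axis; with |UG| = 11.0, G = (-16.23, -19.68). Then |NG| = |G − N| = 25.51.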